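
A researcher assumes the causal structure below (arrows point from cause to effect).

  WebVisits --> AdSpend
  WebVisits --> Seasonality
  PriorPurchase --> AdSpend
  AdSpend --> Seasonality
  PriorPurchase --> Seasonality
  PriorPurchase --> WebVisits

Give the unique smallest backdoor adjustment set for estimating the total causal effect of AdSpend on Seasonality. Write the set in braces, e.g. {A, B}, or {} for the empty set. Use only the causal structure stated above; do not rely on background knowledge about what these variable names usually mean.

{PriorPurchase, WebVisits}

Variables eligible for adjustment (non-descendants of AdSpend, excluding AdSpend and Seasonality): {PriorPurchase, WebVisits}.
Backdoor paths from AdSpend to Seasonality:
  P1: AdSpend <- PriorPurchase -> WebVisits -> Seasonality
  P2: AdSpend <- PriorPurchase -> Seasonality
  P3: AdSpend <- WebVisits <- PriorPurchase -> Seasonality
  P4: AdSpend <- WebVisits -> Seasonality
The empty set is not sufficient: P1 (AdSpend <- PriorPurchase -> WebVisits -> Seasonality) has no collider blocking it and no conditioned non-collider, so it is open.
Try {PriorPurchase, WebVisits}:
  P1: blocked at fork node PriorPurchase ∈ conditioning set.
  P2: blocked at fork node PriorPurchase ∈ conditioning set.
  P3: blocked at chain node WebVisits ∈ conditioning set.
  P4: blocked at fork node WebVisits ∈ conditioning set.
{PriorPurchase, WebVisits} contains no descendant of AdSpend and blocks every backdoor path.
Every element of {PriorPurchase, WebVisits} is needed (dropping PriorPurchase leaves P2 open; dropping WebVisits leaves P4 open), so no proper subset is valid.
Among all size-2 subsets of the eligible variables, only {PriorPurchase, WebVisits} blocks every backdoor path, so it is the unique smallest valid adjustment set.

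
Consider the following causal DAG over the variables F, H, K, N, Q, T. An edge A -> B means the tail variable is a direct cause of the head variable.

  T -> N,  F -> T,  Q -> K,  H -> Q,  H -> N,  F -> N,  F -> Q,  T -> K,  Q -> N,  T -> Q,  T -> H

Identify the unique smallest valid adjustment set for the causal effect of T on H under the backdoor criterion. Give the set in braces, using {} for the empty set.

{}

Variables eligible for adjustment (non-descendants of T, excluding T and H): {F}.
Backdoor paths from T to H:
  P1: T <- F -> Q <- H
  P2: T <- F -> Q -> N <- H
  P3: T <- F -> N <- H
  P4: T <- F -> N <- Q <- H
Each backdoor path contains an unconditioned collider, so every path is already blocked with the empty conditioning set:
  P1: blocked at collider Q (neither it nor any descendant is in the conditioning set).
  P2: blocked at collider N (neither it nor any descendant is in the conditioning set).
  P3: blocked at collider N (neither it nor any descendant is in the conditioning set).
  P4: blocked at collider N (neither it nor any descendant is in the conditioning set).
The empty set is therefore the unique smallest valid set.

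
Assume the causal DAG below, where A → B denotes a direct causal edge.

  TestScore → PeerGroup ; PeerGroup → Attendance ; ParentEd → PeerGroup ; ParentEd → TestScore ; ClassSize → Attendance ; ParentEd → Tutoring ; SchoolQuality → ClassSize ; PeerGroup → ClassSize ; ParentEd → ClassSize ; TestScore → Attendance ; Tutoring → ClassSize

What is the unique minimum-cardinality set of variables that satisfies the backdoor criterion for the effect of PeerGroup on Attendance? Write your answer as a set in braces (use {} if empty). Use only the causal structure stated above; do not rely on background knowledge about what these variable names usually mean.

Variables eligible for adjustment (non-descendants of PeerGroup, excluding PeerGroup and Attendance): {ParentEd, SchoolQuality, TestScore, Tutoring}.
Backdoor paths from PeerGroup to Attendance:
  P1: PeerGroup <- ParentEd -> TestScore -> Attendance
  P2: PeerGroup <- ParentEd -> Tutoring -> ClassSize -> Attendance
  P3: PeerGroup <- ParentEd -> ClassSize -> Attendance
  P4: PeerGroup <- TestScore <- ParentEd -> Tutoring -> ClassSize -> Attendance
  P5: PeerGroup <- TestScore <- ParentEd -> ClassSize -> Attendance
  P6: PeerGroup <- TestScore -> Attendance
The empty set is not sufficient: P1 (PeerGroup <- ParentEd -> TestScore -> Attendance) has no collider blocking it and no conditioned non-collider, so it is open.
Try {ParentEd, TestScore}:
  P1: blocked at fork node ParentEd ∈ conditioning set.
  P2: blocked at fork node ParentEd ∈ conditioning set.
  P3: blocked at fork node ParentEd ∈ conditioning set.
  P4: blocked at chain node TestScore ∈ conditioning set.
  P5: blocked at chain node TestScore ∈ conditioning set.
  P6: blocked at fork node TestScore ∈ conditioning set.
{ParentEd, TestScore} contains no descendant of PeerGroup and blocks every backdoor path.
Every element of {ParentEd, TestScore} is needed (dropping ParentEd leaves P2 open; dropping TestScore leaves P6 open), so no proper subset is valid.
Among all size-2 subsets of the eligible variables, only {ParentEd, TestScore} blocks every backdoor path, so it is the unique smallest valid adjustment set.

{ParentEd, TestScore}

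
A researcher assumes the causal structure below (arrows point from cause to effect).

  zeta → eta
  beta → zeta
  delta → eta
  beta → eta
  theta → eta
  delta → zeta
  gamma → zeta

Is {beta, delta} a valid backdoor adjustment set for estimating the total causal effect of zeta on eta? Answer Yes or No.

Backdoor paths from zeta to eta (paths whose first edge points into zeta):
  P1: zeta <- beta -> eta
  P2: zeta <- delta -> eta
Condition 1 (no descendant of zeta in the set): holds — descendants of zeta are {eta}; none are in {beta, delta}.
Condition 2 (every backdoor path blocked by {beta, delta}):
  P1: blocked at fork node beta ∈ conditioning set.
  P2: blocked at fork node delta ∈ conditioning set.
{beta, delta} satisfies the backdoor criterion.

Yes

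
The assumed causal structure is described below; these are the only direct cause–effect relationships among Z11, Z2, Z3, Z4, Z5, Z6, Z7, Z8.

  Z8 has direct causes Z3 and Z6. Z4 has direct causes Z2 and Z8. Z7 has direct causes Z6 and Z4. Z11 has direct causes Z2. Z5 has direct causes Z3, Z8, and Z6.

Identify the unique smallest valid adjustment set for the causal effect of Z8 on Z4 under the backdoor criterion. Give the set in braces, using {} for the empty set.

{}

Variables eligible for adjustment (non-descendants of Z8, excluding Z8 and Z4): {Z11, Z2, Z3, Z6}.
Backdoor paths from Z8 to Z4:
  P1: Z8 <- Z6 -> Z7 <- Z4
  P2: Z8 <- Z3 -> Z5 <- Z6 -> Z7 <- Z4
Each backdoor path contains an unconditioned collider, so every path is already blocked with the empty conditioning set:
  P1: blocked at collider Z7 (neither it nor any descendant is in the conditioning set).
  P2: blocked at collider Z5 (neither it nor any descendant is in the conditioning set).
The empty set is therefore the unique smallest valid set.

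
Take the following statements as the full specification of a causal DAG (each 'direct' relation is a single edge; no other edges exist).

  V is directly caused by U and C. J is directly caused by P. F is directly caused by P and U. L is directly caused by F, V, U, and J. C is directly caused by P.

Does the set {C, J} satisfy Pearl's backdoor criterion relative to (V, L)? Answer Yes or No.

Backdoor paths from V to L (paths whose first edge points into V):
  P1: V <- U -> F <- P -> J -> L
  P2: V <- U -> F -> L
  P3: V <- U -> L
  P4: V <- C <- P -> F <- U -> L
  P5: V <- C <- P -> F -> L
  P6: V <- C <- P -> J -> L
Condition 1 (no descendant of V in the set): holds — descendants of V are {L}; none are in {C, J}.
Condition 2 (every backdoor path blocked by {C, J}):
  P1: blocked at collider F (neither it nor any descendant is in the conditioning set).
  P2: open — no interior node is in the conditioning set.
  P3: open — no interior node is in the conditioning set.
  P4: blocked at chain node C ∈ conditioning set.
  P5: blocked at chain node C ∈ conditioning set.
  P6: blocked at chain node C ∈ conditioning set.
{C, J} does not satisfy the backdoor criterion.

No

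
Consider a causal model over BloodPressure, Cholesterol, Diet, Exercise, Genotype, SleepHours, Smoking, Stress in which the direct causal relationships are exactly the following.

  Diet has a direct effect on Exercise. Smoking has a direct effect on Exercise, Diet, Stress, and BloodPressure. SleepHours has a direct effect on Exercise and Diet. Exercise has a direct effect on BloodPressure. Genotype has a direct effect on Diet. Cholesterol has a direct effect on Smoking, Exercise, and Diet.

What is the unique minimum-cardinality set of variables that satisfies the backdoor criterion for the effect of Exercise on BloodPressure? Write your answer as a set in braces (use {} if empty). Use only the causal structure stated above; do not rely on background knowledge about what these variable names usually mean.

Variables eligible for adjustment (non-descendants of Exercise, excluding Exercise and BloodPressure): {Cholesterol, Diet, Genotype, SleepHours, Smoking, Stress}.
Backdoor paths from Exercise to BloodPressure:
  P1: Exercise <- Cholesterol -> Smoking -> BloodPressure
  P2: Exercise <- Cholesterol -> Diet <- Smoking -> BloodPressure
  P3: Exercise <- Smoking -> BloodPressure
  P4: Exercise <- SleepHours -> Diet <- Cholesterol -> Smoking -> BloodPressure
  P5: Exercise <- SleepHours -> Diet <- Smoking -> BloodPressure
  P6: Exercise <- Diet <- Cholesterol -> Smoking -> BloodPressure
  P7: Exercise <- Diet <- Smoking -> BloodPressure
The empty set is not sufficient: P1 (Exercise <- Cholesterol -> Smoking -> BloodPressure) has no collider blocking it and no conditioned non-collider, so it is open.
Try {Smoking}:
  P1: blocked at chain node Smoking ∈ conditioning set.
  P2: blocked at collider Diet (neither it nor any descendant is in the conditioning set).
  P3: blocked at fork node Smoking ∈ conditioning set.
  P4: blocked at collider Diet (neither it nor any descendant is in the conditioning set).
  P5: blocked at collider Diet (neither it nor any descendant is in the conditioning set).
  P6: blocked at chain node Smoking ∈ conditioning set.
  P7: blocked at fork node Smoking ∈ conditioning set.
{Smoking} contains no descendant of Exercise and blocks every backdoor path.
No other singleton works — e.g. {Cholesterol} leaves P3 open — so {Smoking} is the unique smallest valid adjustment set.

{Smoking}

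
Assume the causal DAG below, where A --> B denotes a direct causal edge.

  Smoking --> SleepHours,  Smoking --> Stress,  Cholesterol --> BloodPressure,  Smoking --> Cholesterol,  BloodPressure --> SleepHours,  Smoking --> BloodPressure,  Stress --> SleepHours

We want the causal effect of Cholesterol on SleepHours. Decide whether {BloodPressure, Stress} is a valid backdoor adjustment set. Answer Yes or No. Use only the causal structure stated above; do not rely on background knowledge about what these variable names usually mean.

No

Backdoor paths from Cholesterol to SleepHours (paths whose first edge points into Cholesterol):
  P1: Cholesterol <- Smoking -> BloodPressure -> SleepHours
  P2: Cholesterol <- Smoking -> Stress -> SleepHours
  P3: Cholesterol <- Smoking -> SleepHours
Condition 1 (no descendant of Cholesterol in the set): FAILS — BloodPressure is a descendant of Cholesterol.
Condition 2 (every backdoor path blocked by {BloodPressure, Stress}):
  P1: blocked at chain node BloodPressure ∈ conditioning set.
  P2: blocked at chain node Stress ∈ conditioning set.
  P3: open — no interior node is in the conditioning set.
{BloodPressure, Stress} does not satisfy the backdoor criterion.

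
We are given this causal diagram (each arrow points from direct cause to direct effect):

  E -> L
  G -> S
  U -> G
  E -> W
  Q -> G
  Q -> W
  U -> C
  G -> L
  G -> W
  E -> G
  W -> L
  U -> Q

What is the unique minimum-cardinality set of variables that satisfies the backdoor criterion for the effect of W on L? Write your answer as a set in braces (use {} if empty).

Variables eligible for adjustment (non-descendants of W, excluding W and L): {C, E, G, Q, S, U}.
Backdoor paths from W to L:
  P1: W <- E -> G -> L
  P2: W <- E -> L
  P3: W <- Q <- U -> G <- E -> L
  P4: W <- Q <- U -> G -> L
  P5: W <- Q -> G <- E -> L
  P6: W <- Q -> G -> L
  P7: W <- G <- E -> L
  P8: W <- G -> L
The empty set is not sufficient: P1 (W <- E -> G -> L) has no collider blocking it and no conditioned non-collider, so it is open.
Try {E, G}:
  P1: blocked at fork node E ∈ conditioning set.
  P2: blocked at fork node E ∈ conditioning set.
  P3: blocked at fork node E ∈ conditioning set.
  P4: blocked at chain node G ∈ conditioning set.
  P5: blocked at fork node E ∈ conditioning set.
  P6: blocked at chain node G ∈ conditioning set.
  P7: blocked at chain node G ∈ conditioning set.
  P8: blocked at fork node G ∈ conditioning set.
{E, G} contains no descendant of W and blocks every backdoor path.
Every element of {E, G} is needed (dropping E leaves P2 open; dropping G leaves P4 open), so no proper subset is valid.
Among all size-2 subsets of the eligible variables, only {E, G} blocks every backdoor path, so it is the unique smallest valid adjustment set.

{E, G}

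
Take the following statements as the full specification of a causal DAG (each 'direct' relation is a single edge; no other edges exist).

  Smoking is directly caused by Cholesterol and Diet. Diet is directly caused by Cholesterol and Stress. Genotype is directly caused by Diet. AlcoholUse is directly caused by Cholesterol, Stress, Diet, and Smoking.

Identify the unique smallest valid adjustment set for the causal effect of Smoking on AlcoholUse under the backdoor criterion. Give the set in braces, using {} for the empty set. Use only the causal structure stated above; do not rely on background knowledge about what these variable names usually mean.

{Cholesterol, Diet}

Variables eligible for adjustment (non-descendants of Smoking, excluding Smoking and AlcoholUse): {Cholesterol, Diet, Genotype, Stress}.
Backdoor paths from Smoking to AlcoholUse:
  P1: Smoking <- Cholesterol -> Diet <- Stress -> AlcoholUse
  P2: Smoking <- Cholesterol -> Diet -> AlcoholUse
  P3: Smoking <- Cholesterol -> AlcoholUse
  P4: Smoking <- Diet <- Stress -> AlcoholUse
  P5: Smoking <- Diet <- Cholesterol -> AlcoholUse
  P6: Smoking <- Diet -> AlcoholUse
The empty set is not sufficient: P2 (Smoking <- Cholesterol -> Diet -> AlcoholUse) has no collider blocking it and no conditioned non-collider, so it is open.
Try {Cholesterol, Diet}:
  P1: blocked at fork node Cholesterol ∈ conditioning set.
  P2: blocked at fork node Cholesterol ∈ conditioning set.
  P3: blocked at fork node Cholesterol ∈ conditioning set.
  P4: blocked at chain node Diet ∈ conditioning set.
  P5: blocked at chain node Diet ∈ conditioning set.
  P6: blocked at fork node Diet ∈ conditioning set.
{Cholesterol, Diet} contains no descendant of Smoking and blocks every backdoor path.
Every element of {Cholesterol, Diet} is needed (dropping Cholesterol leaves P1 open; dropping Diet leaves P4 open), so no proper subset is valid.
Among all size-2 subsets of the eligible variables, only {Cholesterol, Diet} blocks every backdoor path, so it is the unique smallest valid adjustment set.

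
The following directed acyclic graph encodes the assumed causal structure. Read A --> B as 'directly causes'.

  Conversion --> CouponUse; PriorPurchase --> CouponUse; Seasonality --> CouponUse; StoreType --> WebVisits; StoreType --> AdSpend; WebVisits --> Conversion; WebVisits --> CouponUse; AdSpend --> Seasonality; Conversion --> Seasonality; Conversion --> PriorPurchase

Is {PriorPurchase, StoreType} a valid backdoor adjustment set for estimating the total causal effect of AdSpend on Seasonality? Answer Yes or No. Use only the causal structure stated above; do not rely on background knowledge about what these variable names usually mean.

Yes

Backdoor paths from AdSpend to Seasonality (paths whose first edge points into AdSpend):
  P1: AdSpend <- StoreType -> WebVisits -> Conversion -> PriorPurchase -> CouponUse <- Seasonality
  P2: AdSpend <- StoreType -> WebVisits -> Conversion -> Seasonality
  P3: AdSpend <- StoreType -> WebVisits -> Conversion -> CouponUse <- Seasonality
  P4: AdSpend <- StoreType -> WebVisits -> CouponUse <- Conversion -> Seasonality
  P5: AdSpend <- StoreType -> WebVisits -> CouponUse <- PriorPurchase <- Conversion -> Seasonality
  P6: AdSpend <- StoreType -> WebVisits -> CouponUse <- Seasonality
Condition 1 (no descendant of AdSpend in the set): holds — descendants of AdSpend are {CouponUse, Seasonality}; none are in {PriorPurchase, StoreType}.
Condition 2 (every backdoor path blocked by {PriorPurchase, StoreType}):
  P1: blocked at fork node StoreType ∈ conditioning set.
  P2: blocked at fork node StoreType ∈ conditioning set.
  P3: blocked at fork node StoreType ∈ conditioning set.
  P4: blocked at fork node StoreType ∈ conditioning set.
  P5: blocked at fork node StoreType ∈ conditioning set.
  P6: blocked at fork node StoreType ∈ conditioning set.
{PriorPurchase, StoreType} satisfies the backdoor criterion.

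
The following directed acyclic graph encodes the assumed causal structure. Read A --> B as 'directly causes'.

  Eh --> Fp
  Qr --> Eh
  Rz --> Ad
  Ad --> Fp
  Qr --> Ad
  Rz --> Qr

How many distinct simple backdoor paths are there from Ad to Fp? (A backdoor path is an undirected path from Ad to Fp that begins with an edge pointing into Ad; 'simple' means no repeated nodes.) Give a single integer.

A backdoor path from Ad to Fp is any simple undirected path whose first edge points into Ad (i.e. leaves Ad via a parent).
Parents of Ad: {Qr, Rz}.
Enumerating:
  P1: Ad <- Rz -> Qr -> Eh -> Fp
  P2: Ad <- Qr -> Eh -> Fp
That exhausts the simple backdoor paths. Count: 2.

2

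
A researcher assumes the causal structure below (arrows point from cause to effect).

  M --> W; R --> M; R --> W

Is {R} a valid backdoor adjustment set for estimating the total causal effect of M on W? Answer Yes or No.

Yes

Backdoor paths from M to W (paths whose first edge points into M):
  P1: M <- R -> W
Condition 1 (no descendant of M in the set): holds — descendants of M are {W}; none are in {R}.
Condition 2 (every backdoor path blocked by {R}):
  P1: blocked at fork node R ∈ conditioning set.
{R} satisfies the backdoor criterion.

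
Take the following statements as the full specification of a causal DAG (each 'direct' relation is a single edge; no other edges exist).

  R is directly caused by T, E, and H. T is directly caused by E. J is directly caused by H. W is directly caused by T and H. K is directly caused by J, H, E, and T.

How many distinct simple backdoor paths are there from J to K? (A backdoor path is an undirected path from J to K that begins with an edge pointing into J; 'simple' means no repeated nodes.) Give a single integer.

8

A backdoor path from J to K is any simple undirected path whose first edge points into J (i.e. leaves J via a parent).
Parents of J: {H}.
Enumerating:
  P1: J <- H -> W <- T <- E -> K
  P2: J <- H -> W <- T -> R <- E -> K
  P3: J <- H -> W <- T -> K
  P4: J <- H -> R <- E -> T -> K
  P5: J <- H -> R <- E -> K
  P6: J <- H -> R <- T <- E -> K
  P7: J <- H -> R <- T -> K
  P8: J <- H -> K
That exhausts the simple backdoor paths. Count: 8.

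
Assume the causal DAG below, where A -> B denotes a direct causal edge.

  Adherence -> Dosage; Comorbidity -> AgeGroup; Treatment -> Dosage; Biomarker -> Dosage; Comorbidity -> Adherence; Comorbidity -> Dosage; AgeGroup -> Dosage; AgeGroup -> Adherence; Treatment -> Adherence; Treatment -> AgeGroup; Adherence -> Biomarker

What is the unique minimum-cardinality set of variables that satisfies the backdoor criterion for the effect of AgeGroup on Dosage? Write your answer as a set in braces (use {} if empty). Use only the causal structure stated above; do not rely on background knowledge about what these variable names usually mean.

Variables eligible for adjustment (non-descendants of AgeGroup, excluding AgeGroup and Dosage): {Comorbidity, Treatment}.
Backdoor paths from AgeGroup to Dosage:
  P1: AgeGroup <- Comorbidity -> Adherence <- Treatment -> Dosage
  P2: AgeGroup <- Comorbidity -> Adherence -> Biomarker -> Dosage
  P3: AgeGroup <- Comorbidity -> Adherence -> Dosage
  P4: AgeGroup <- Comorbidity -> Dosage
  P5: AgeGroup <- Treatment -> Adherence <- Comorbidity -> Dosage
  P6: AgeGroup <- Treatment -> Adherence -> Biomarker -> Dosage
  P7: AgeGroup <- Treatment -> Adherence -> Dosage
  P8: AgeGroup <- Treatment -> Dosage
The empty set is not sufficient: P2 (AgeGroup <- Comorbidity -> Adherence -> Biomarker -> Dosage) has no collider blocking it and no conditioned non-collider, so it is open.
Try {Comorbidity, Treatment}:
  P1: blocked at fork node Comorbidity ∈ conditioning set.
  P2: blocked at fork node Comorbidity ∈ conditioning set.
  P3: blocked at fork node Comorbidity ∈ conditioning set.
  P4: blocked at fork node Comorbidity ∈ conditioning set.
  P5: blocked at fork node Treatment ∈ conditioning set.
  P6: blocked at fork node Treatment ∈ conditioning set.
  P7: blocked at fork node Treatment ∈ conditioning set.
  P8: blocked at fork node Treatment ∈ conditioning set.
{Comorbidity, Treatment} contains no descendant of AgeGroup and blocks every backdoor path.
Every element of {Comorbidity, Treatment} is needed (dropping Comorbidity leaves P2 open; dropping Treatment leaves P6 open), so no proper subset is valid.
Among all size-2 subsets of the eligible variables, only {Comorbidity, Treatment} blocks every backdoor path, so it is the unique smallest valid adjustment set.

{Comorbidity, Treatment}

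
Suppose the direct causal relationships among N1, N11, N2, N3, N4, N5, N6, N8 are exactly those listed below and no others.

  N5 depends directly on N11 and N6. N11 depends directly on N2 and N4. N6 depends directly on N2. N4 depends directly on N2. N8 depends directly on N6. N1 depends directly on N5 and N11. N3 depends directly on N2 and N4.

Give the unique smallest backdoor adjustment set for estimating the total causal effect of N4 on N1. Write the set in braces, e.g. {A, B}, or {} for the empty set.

{N2}

Variables eligible for adjustment (non-descendants of N4, excluding N4 and N1): {N2, N6, N8}.
Backdoor paths from N4 to N1:
  P1: N4 <- N2 -> N6 -> N5 <- N11 -> N1
  P2: N4 <- N2 -> N6 -> N5 -> N1
  P3: N4 <- N2 -> N11 -> N5 -> N1
  P4: N4 <- N2 -> N11 -> N1
The empty set is not sufficient: P2 (N4 <- N2 -> N6 -> N5 -> N1) has no collider blocking it and no conditioned non-collider, so it is open.
Try {N2}:
  P1: blocked at fork node N2 ∈ conditioning set.
  P2: blocked at fork node N2 ∈ conditioning set.
  P3: blocked at fork node N2 ∈ conditioning set.
  P4: blocked at fork node N2 ∈ conditioning set.
{N2} contains no descendant of N4 and blocks every backdoor path.
No other singleton works — e.g. {N6} leaves P3 open — so {N2} is the unique smallest valid adjustment set.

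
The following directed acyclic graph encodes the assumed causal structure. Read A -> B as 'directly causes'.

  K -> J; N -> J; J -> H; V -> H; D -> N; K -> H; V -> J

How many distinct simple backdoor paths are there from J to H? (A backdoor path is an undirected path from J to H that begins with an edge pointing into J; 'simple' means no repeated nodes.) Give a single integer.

2

A backdoor path from J to H is any simple undirected path whose first edge points into J (i.e. leaves J via a parent).
Parents of J: {K, N, V}.
Enumerating:
  P1: J <- K -> H
  P2: J <- V -> H
That exhausts the simple backdoor paths. Count: 2.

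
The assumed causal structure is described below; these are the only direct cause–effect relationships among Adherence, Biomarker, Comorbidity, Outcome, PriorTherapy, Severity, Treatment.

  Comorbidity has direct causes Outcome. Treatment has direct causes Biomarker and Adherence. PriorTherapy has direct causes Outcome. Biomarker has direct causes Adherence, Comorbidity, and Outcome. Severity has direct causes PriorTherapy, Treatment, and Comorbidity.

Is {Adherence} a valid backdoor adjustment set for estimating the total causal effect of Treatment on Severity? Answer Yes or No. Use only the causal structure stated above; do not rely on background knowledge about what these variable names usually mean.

Backdoor paths from Treatment to Severity (paths whose first edge points into Treatment):
  P1: Treatment <- Adherence -> Biomarker <- Outcome -> PriorTherapy -> Severity
  P2: Treatment <- Adherence -> Biomarker <- Outcome -> Comorbidity -> Severity
  P3: Treatment <- Adherence -> Biomarker <- Comorbidity <- Outcome -> PriorTherapy -> Severity
  P4: Treatment <- Adherence -> Biomarker <- Comorbidity -> Severity
  P5: Treatment <- Biomarker <- Outcome -> PriorTherapy -> Severity
  P6: Treatment <- Biomarker <- Outcome -> Comorbidity -> Severity
  P7: Treatment <- Biomarker <- Comorbidity <- Outcome -> PriorTherapy -> Severity
  P8: Treatment <- Biomarker <- Comorbidity -> Severity
Condition 1 (no descendant of Treatment in the set): holds — descendants of Treatment are {Severity}; none are in {Adherence}.
Condition 2 (every backdoor path blocked by {Adherence}):
  P1: blocked at fork node Adherence ∈ conditioning set.
  P2: blocked at fork node Adherence ∈ conditioning set.
  P3: blocked at fork node Adherence ∈ conditioning set.
  P4: blocked at fork node Adherence ∈ conditioning set.
  P5: open — no interior node is in the conditioning set.
  P6: open — no interior node is in the conditioning set.
  P7: open — no interior node is in the conditioning set.
  P8: open — no interior node is in the conditioning set.
{Adherence} does not satisfy the backdoor criterion.

No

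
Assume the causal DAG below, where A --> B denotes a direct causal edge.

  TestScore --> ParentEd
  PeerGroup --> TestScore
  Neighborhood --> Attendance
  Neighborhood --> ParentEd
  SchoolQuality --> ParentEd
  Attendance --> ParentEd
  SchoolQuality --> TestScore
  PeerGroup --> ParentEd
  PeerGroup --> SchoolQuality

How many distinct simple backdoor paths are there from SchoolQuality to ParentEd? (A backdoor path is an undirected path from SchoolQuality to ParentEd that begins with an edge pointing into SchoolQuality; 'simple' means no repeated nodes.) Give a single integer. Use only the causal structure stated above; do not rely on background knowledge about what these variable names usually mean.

A backdoor path from SchoolQuality to ParentEd is any simple undirected path whose first edge points into SchoolQuality (i.e. leaves SchoolQuality via a parent).
Parents of SchoolQuality: {PeerGroup}.
Enumerating:
  P1: SchoolQuality <- PeerGroup -> TestScore -> ParentEd
  P2: SchoolQuality <- PeerGroup -> ParentEd
That exhausts the simple backdoor paths. Count: 2.

2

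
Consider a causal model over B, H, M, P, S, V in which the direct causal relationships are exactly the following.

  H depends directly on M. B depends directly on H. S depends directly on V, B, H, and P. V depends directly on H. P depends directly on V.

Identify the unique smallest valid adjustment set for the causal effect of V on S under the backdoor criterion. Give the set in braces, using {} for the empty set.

Variables eligible for adjustment (non-descendants of V, excluding V and S): {B, H, M}.
Backdoor paths from V to S:
  P1: V <- H -> B -> S
  P2: V <- H -> S
The empty set is not sufficient: P1 (V <- H -> B -> S) has no collider blocking it and no conditioned non-collider, so it is open.
Try {H}:
  P1: blocked at fork node H ∈ conditioning set.
  P2: blocked at fork node H ∈ conditioning set.
{H} contains no descendant of V and blocks every backdoor path.
No other singleton works — e.g. {M} leaves P1 open — so {H} is the unique smallest valid adjustment set.

{H}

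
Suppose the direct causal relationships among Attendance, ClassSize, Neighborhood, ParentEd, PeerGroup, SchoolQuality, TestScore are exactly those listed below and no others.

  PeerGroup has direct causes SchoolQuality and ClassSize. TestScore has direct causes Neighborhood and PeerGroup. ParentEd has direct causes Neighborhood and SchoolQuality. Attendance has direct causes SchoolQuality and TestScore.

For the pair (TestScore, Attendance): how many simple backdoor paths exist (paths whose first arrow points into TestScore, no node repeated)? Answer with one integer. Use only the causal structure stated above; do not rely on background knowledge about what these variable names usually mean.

2

A backdoor path from TestScore to Attendance is any simple undirected path whose first edge points into TestScore (i.e. leaves TestScore via a parent).
Parents of TestScore: {Neighborhood, PeerGroup}.
Enumerating:
  P1: TestScore <- Neighborhood -> ParentEd <- SchoolQuality -> Attendance
  P2: TestScore <- PeerGroup <- SchoolQuality -> Attendance
That exhausts the simple backdoor paths. Count: 2.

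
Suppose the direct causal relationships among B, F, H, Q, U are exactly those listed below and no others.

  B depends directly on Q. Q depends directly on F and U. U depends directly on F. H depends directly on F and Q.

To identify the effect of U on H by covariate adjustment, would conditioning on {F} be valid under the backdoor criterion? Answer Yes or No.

Yes

Backdoor paths from U to H (paths whose first edge points into U):
  P1: U <- F -> Q -> H
  P2: U <- F -> H
Condition 1 (no descendant of U in the set): holds — descendants of U are {B, H, Q}; none are in {F}.
Condition 2 (every backdoor path blocked by {F}):
  P1: blocked at fork node F ∈ conditioning set.
  P2: blocked at fork node F ∈ conditioning set.
{F} satisfies the backdoor criterion.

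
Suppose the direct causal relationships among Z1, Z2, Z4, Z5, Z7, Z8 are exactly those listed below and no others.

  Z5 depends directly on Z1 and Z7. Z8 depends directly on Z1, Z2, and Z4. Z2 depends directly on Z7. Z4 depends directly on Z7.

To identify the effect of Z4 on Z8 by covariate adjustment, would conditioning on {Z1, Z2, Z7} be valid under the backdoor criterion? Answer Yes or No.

Yes

Backdoor paths from Z4 to Z8 (paths whose first edge points into Z4):
  P1: Z4 <- Z7 -> Z2 -> Z8
  P2: Z4 <- Z7 -> Z5 <- Z1 -> Z8
Condition 1 (no descendant of Z4 in the set): holds — descendants of Z4 are {Z8}; none are in {Z1, Z2, Z7}.
Condition 2 (every backdoor path blocked by {Z1, Z2, Z7}):
  P1: blocked at fork node Z7 ∈ conditioning set.
  P2: blocked at fork node Z7 ∈ conditioning set.
{Z1, Z2, Z7} satisfies the backdoor criterion.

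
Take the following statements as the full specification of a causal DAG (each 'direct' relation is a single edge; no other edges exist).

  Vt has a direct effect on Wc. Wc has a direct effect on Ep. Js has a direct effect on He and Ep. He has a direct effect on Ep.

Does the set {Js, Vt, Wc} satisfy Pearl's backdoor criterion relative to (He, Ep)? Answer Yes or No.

Backdoor paths from He to Ep (paths whose first edge points into He):
  P1: He <- Js -> Ep
Condition 1 (no descendant of He in the set): holds — descendants of He are {Ep}; none are in {Js, Vt, Wc}.
Condition 2 (every backdoor path blocked by {Js, Vt, Wc}):
  P1: blocked at fork node Js ∈ conditioning set.
{Js, Vt, Wc} satisfies the backdoor criterion.

Yes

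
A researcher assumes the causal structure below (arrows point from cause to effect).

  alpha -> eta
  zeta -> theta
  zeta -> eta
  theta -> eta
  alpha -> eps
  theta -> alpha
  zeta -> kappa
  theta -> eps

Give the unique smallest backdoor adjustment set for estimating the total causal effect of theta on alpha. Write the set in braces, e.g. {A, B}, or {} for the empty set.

{}

Variables eligible for adjustment (non-descendants of theta, excluding theta and alpha): {kappa, zeta}.
Backdoor paths from theta to alpha:
  P1: theta <- zeta -> eta <- alpha
Each backdoor path contains an unconditioned collider, so every path is already blocked with the empty conditioning set:
  P1: blocked at collider eta (neither it nor any descendant is in the conditioning set).
The empty set is therefore the unique smallest valid set.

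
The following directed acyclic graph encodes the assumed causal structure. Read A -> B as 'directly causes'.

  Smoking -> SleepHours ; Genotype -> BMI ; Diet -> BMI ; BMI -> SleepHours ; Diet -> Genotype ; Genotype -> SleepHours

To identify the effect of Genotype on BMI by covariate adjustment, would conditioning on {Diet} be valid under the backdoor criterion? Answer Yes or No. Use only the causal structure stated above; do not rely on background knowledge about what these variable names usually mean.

Backdoor paths from Genotype to BMI (paths whose first edge points into Genotype):
  P1: Genotype <- Diet -> BMI
Condition 1 (no descendant of Genotype in the set): holds — descendants of Genotype are {BMI, SleepHours}; none are in {Diet}.
Condition 2 (every backdoor path blocked by {Diet}):
  P1: blocked at fork node Diet ∈ conditioning set.
{Diet} satisfies the backdoor criterion.

Yes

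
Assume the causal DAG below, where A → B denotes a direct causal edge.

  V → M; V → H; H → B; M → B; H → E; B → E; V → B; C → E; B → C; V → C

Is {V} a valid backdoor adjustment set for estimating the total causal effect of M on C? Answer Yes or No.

Backdoor paths from M to C (paths whose first edge points into M):
  P1: M <- V -> H -> B -> C
  P2: M <- V -> H -> B -> E <- C
  P3: M <- V -> H -> E <- B -> C
  P4: M <- V -> H -> E <- C
  P5: M <- V -> B <- H -> E <- C
  P6: M <- V -> B -> C
  P7: M <- V -> B -> E <- C
  P8: M <- V -> C
Condition 1 (no descendant of M in the set): holds — descendants of M are {B, C, E}; none are in {V}.
Condition 2 (every backdoor path blocked by {V}):
  P1: blocked at fork node V ∈ conditioning set.
  P2: blocked at fork node V ∈ conditioning set.
  P3: blocked at fork node V ∈ conditioning set.
  P4: blocked at fork node V ∈ conditioning set.
  P5: blocked at fork node V ∈ conditioning set.
  P6: blocked at fork node V ∈ conditioning set.
  P7: blocked at fork node V ∈ conditioning set.
  P8: blocked at fork node V ∈ conditioning set.
{V} satisfies the backdoor criterion.

Yes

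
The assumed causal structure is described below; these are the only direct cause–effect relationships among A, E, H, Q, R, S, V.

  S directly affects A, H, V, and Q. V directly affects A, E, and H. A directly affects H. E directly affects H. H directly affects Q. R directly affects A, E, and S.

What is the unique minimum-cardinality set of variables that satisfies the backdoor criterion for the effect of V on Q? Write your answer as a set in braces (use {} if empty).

{S}

Variables eligible for adjustment (non-descendants of V, excluding V and Q): {R, S}.
Backdoor paths from V to Q:
  P1: V <- S <- R -> A -> H -> Q
  P2: V <- S <- R -> E -> H -> Q
  P3: V <- S -> A <- R -> E -> H -> Q
  P4: V <- S -> A -> H -> Q
  P5: V <- S -> H -> Q
  P6: V <- S -> Q
The empty set is not sufficient: P1 (V <- S <- R -> A -> H -> Q) has no collider blocking it and no conditioned non-collider, so it is open.
Try {S}:
  P1: blocked at chain node S ∈ conditioning set.
  P2: blocked at chain node S ∈ conditioning set.
  P3: blocked at fork node S ∈ conditioning set.
  P4: blocked at fork node S ∈ conditioning set.
  P5: blocked at fork node S ∈ conditioning set.
  P6: blocked at fork node S ∈ conditioning set.
{S} contains no descendant of V and blocks every backdoor path.
No other singleton works — e.g. {R} leaves P4 open — so {S} is the unique smallest valid adjustment set.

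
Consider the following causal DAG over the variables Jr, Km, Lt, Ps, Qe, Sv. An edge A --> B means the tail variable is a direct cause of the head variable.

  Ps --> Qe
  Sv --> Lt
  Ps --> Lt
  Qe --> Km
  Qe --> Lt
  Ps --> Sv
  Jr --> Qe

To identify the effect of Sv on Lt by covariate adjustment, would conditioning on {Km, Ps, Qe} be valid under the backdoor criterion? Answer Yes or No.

Backdoor paths from Sv to Lt (paths whose first edge points into Sv):
  P1: Sv <- Ps -> Qe -> Lt
  P2: Sv <- Ps -> Lt
Condition 1 (no descendant of Sv in the set): holds — descendants of Sv are {Lt}; none are in {Km, Ps, Qe}.
Condition 2 (every backdoor path blocked by {Km, Ps, Qe}):
  P1: blocked at fork node Ps ∈ conditioning set.
  P2: blocked at fork node Ps ∈ conditioning set.
{Km, Ps, Qe} satisfies the backdoor criterion.

Yes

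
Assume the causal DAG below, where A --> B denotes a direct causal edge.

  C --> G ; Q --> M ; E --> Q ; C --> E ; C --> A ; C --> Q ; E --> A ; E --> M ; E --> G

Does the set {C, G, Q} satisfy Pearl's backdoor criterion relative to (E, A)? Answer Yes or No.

No

Backdoor paths from E to A (paths whose first edge points into E):
  P1: E <- C -> A
Condition 1 (no descendant of E in the set): FAILS — G and Q are descendants of E.
Condition 2 (every backdoor path blocked by {C, G, Q}):
  P1: blocked at fork node C ∈ conditioning set.
{C, G, Q} does not satisfy the backdoor criterion.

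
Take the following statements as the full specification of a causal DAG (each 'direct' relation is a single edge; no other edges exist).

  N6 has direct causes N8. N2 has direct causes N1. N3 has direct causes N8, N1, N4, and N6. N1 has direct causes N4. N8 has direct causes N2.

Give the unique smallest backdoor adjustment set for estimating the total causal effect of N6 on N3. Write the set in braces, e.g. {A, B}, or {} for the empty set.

{N8}

Variables eligible for adjustment (non-descendants of N6, excluding N6 and N3): {N1, N2, N4, N8}.
Backdoor paths from N6 to N3:
  P1: N6 <- N8 <- N2 <- N1 <- N4 -> N3
  P2: N6 <- N8 <- N2 <- N1 -> N3
  P3: N6 <- N8 -> N3
The empty set is not sufficient: P1 (N6 <- N8 <- N2 <- N1 <- N4 -> N3) has no collider blocking it and no conditioned non-collider, so it is open.
Try {N8}:
  P1: blocked at chain node N8 ∈ conditioning set.
  P2: blocked at chain node N8 ∈ conditioning set.
  P3: blocked at fork node N8 ∈ conditioning set.
{N8} contains no descendant of N6 and blocks every backdoor path.
No other singleton works — e.g. {N4} leaves P2 open — so {N8} is the unique smallest valid adjustment set.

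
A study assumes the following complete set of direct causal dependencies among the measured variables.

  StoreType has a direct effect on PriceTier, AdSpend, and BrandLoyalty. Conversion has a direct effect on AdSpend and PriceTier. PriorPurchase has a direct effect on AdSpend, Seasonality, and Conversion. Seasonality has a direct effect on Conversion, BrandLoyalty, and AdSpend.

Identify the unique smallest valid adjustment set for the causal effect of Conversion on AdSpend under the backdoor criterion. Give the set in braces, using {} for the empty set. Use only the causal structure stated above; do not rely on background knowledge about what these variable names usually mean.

Variables eligible for adjustment (non-descendants of Conversion, excluding Conversion and AdSpend): {BrandLoyalty, PriorPurchase, Seasonality, StoreType}.
Backdoor paths from Conversion to AdSpend:
  P1: Conversion <- PriorPurchase -> Seasonality -> BrandLoyalty <- StoreType -> AdSpend
  P2: Conversion <- PriorPurchase -> Seasonality -> AdSpend
  P3: Conversion <- PriorPurchase -> AdSpend
  P4: Conversion <- Seasonality <- PriorPurchase -> AdSpend
  P5: Conversion <- Seasonality -> BrandLoyalty <- StoreType -> AdSpend
  P6: Conversion <- Seasonality -> AdSpend
The empty set is not sufficient: P2 (Conversion <- PriorPurchase -> Seasonality -> AdSpend) has no collider blocking it and no conditioned non-collider, so it is open.
Try {PriorPurchase, Seasonality}:
  P1: blocked at fork node PriorPurchase ∈ conditioning set.
  P2: blocked at fork node PriorPurchase ∈ conditioning set.
  P3: blocked at fork node PriorPurchase ∈ conditioning set.
  P4: blocked at chain node Seasonality ∈ conditioning set.
  P5: blocked at fork node Seasonality ∈ conditioning set.
  P6: blocked at fork node Seasonality ∈ conditioning set.
{PriorPurchase, Seasonality} contains no descendant of Conversion and blocks every backdoor path.
Every element of {PriorPurchase, Seasonality} is needed (dropping PriorPurchase leaves P3 open; dropping Seasonality leaves P6 open), so no proper subset is valid.
Among all size-2 subsets of the eligible variables, only {PriorPurchase, Seasonality} blocks every backdoor path, so it is the unique smallest valid adjustment set.

{PriorPurchase, Seasonality}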